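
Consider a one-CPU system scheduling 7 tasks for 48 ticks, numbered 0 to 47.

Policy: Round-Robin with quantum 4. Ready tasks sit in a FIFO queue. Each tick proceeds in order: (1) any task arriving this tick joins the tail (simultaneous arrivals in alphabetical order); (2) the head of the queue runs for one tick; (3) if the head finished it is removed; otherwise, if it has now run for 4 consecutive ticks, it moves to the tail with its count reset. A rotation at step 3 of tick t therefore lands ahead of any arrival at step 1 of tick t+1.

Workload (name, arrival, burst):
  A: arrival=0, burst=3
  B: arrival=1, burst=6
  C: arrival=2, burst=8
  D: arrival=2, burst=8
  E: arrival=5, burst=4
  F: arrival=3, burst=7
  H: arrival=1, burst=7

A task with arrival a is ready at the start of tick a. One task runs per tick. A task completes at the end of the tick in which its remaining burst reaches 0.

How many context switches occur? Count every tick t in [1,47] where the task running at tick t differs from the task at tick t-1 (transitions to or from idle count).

context switches = 12

t=0: queue=[A] q_used=0 → run A
t=1: queue=[A,B,H] q_used=1 → run A
t=2: queue=[A,B,H,C,D] q_used=2 → run A
t=3: queue=[B,H,C,D,F] q_used=0 → run B
t=4: queue=[B,H,C,D,F] q_used=1 → run B
t=5: queue=[B,H,C,D,F,E] q_used=2 → run B
t=6: queue=[B,H,C,D,F,E] q_used=3 → run B
t=7: queue=[H,C,D,F,E,B] q_used=0 → run H
t=8: queue=[H,C,D,F,E,B] q_used=1 → run H
t=9: queue=[H,C,D,F,E,B] q_used=2 → run H
t=10: queue=[H,C,D,F,E,B] q_used=3 → run H
t=11: queue=[C,D,F,E,B,H] q_used=0 → run C
t=12: queue=[C,D,F,E,B,H] q_used=1 → run C
t=13: queue=[C,D,F,E,B,H] q_used=2 → run C
t=14: queue=[C,D,F,E,B,H] q_used=3 → run C
t=15: queue=[D,F,E,B,H,C] q_used=0 → run D
t=16: queue=[D,F,E,B,H,C] q_used=1 → run D
t=17: queue=[D,F,E,B,H,C] q_used=2 → run D
t=18: queue=[D,F,E,B,H,C] q_used=3 → run D
t=19: queue=[F,E,B,H,C,D] q_used=0 → run F
t=20: queue=[F,E,B,H,C,D] q_used=1 → run F
t=21: queue=[F,E,B,H,C,D] q_used=2 → run F
t=22: queue=[F,E,B,H,C,D] q_used=3 → run F
t=23: queue=[E,B,H,C,D,F] q_used=0 → run E
t=24: queue=[E,B,H,C,D,F] q_used=1 → run E
t=25: queue=[E,B,H,C,D,F] q_used=2 → run E
t=26: queue=[E,B,H,C,D,F] q_used=3 → run E
t=27: queue=[B,H,C,D,F] q_used=0 → run B
t=28: queue=[B,H,C,D,F] q_used=1 → run B
t=29: queue=[H,C,D,F] q_used=0 → run H
t=30: queue=[H,C,D,F] q_used=1 → run H
t=31: queue=[H,C,D,F] q_used=2 → run H
t=32: queue=[C,D,F] q_used=0 → run C
t=33: queue=[C,D,F] q_used=1 → run C
t=34: queue=[C,D,F] q_used=2 → run C
t=35: queue=[C,D,F] q_used=3 → run C
t=36: queue=[D,F] q_used=0 → run D
t=37: queue=[D,F] q_used=1 → run D
t=38: queue=[D,F] q_used=2 → run D
t=39: queue=[D,F] q_used=3 → run D
t=40: queue=[F] q_used=0 → run F
t=41: queue=[F] q_used=1 → run F
t=42: queue=[F] q_used=2 → run F
t=43: (idle)
t=44: (idle)
t=45: (idle)
t=46: (idle)
t=47: (idle)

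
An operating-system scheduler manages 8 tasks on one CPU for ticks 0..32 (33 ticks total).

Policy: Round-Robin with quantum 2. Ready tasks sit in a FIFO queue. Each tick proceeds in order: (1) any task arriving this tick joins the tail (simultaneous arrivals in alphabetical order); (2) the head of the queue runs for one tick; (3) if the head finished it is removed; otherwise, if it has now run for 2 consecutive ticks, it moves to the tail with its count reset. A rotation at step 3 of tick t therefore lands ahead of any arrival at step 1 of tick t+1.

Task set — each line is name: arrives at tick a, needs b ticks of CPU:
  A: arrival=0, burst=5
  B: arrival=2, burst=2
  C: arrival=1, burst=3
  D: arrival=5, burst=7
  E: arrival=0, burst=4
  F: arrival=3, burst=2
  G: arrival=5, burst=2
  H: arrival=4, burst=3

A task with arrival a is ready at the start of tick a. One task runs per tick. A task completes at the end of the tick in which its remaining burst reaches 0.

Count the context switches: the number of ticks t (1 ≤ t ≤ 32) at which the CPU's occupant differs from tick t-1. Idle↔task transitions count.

context switches = 14

t=0: queue=[A,E] q_used=0 → run A
t=1: queue=[A,E,C] q_used=1 → run A
t=2: queue=[E,C,A,B] q_used=0 → run E
t=3: queue=[E,C,A,B,F] q_used=1 → run E
t=4: queue=[C,A,B,F,E,H] q_used=0 → run C
t=5: queue=[C,A,B,F,E,H,D,G] q_used=1 → run C
t=6: queue=[A,B,F,E,H,D,G,C] q_used=0 → run A
t=7: queue=[A,B,F,E,H,D,G,C] q_used=1 → run A
t=8: queue=[B,F,E,H,D,G,C,A] q_used=0 → run B
t=9: queue=[B,F,E,H,D,G,C,A] q_used=1 → run B
t=10: queue=[F,E,H,D,G,C,A] q_used=0 → run F
t=11: queue=[F,E,H,D,G,C,A] q_used=1 → run F
t=12: queue=[E,H,D,G,C,A] q_used=0 → run E
t=13: queue=[E,H,D,G,C,A] q_used=1 → run E
t=14: queue=[H,D,G,C,A] q_used=0 → run H
t=15: queue=[H,D,G,C,A] q_used=1 → run H
t=16: queue=[D,G,C,A,H] q_used=0 → run D
t=17: queue=[D,G,C,A,H] q_used=1 → run D
t=18: queue=[G,C,A,H,D] q_used=0 → run G
t=19: queue=[G,C,A,H,D] q_used=1 → run G
t=20: queue=[C,A,H,D] q_used=0 → run C
t=21: queue=[A,H,D] q_used=0 → run A
t=22: queue=[H,D] q_used=0 → run H
t=23: queue=[D] q_used=0 → run D
t=24: queue=[D] q_used=1 → run D
t=25: queue=[D] q_used=0 → run D
t=26: queue=[D] q_used=1 → run D
t=27: queue=[D] q_used=0 → run D
t=28: (idle)
t=29: (idle)
t=30: (idle)
t=31: (idle)
t=32: (idle)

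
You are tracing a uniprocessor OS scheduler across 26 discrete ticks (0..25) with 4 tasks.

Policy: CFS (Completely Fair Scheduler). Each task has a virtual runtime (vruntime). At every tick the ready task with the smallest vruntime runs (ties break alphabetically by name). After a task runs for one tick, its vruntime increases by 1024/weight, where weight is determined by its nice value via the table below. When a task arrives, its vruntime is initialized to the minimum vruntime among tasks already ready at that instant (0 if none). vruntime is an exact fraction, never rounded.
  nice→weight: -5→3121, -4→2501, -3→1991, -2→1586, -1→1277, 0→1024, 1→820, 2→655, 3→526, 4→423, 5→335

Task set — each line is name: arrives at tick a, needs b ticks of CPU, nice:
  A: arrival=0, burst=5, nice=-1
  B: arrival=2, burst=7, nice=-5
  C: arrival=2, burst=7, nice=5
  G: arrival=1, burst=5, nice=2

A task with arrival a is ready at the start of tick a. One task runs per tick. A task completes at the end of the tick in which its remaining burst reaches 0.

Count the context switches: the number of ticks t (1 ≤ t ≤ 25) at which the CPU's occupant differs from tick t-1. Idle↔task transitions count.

context switches = 16

t=0: vr[A=0] → run A
t=1: vr[A=1024/1277 G=1024/1277] → run A
t=2: vr[A=2048/1277 B=1024/1277 C=1024/1277 G=1024/1277] → run B
t=3: vr[A=2048/1277 B=4503552/3985517 C=1024/1277 G=1024/1277] → run C
t=4: vr[A=2048/1277 B=4503552/3985517 C=1650688/427795 G=1024/1277] → run G
t=5: vr[A=2048/1277 B=4503552/3985517 C=1650688/427795 G=1978368/836435] → run B
t=6: vr[A=2048/1277 B=5811200/3985517 C=1650688/427795 G=1978368/836435] → run B
t=7: vr[A=2048/1277 B=7118848/3985517 C=1650688/427795 G=1978368/836435] → run A
t=8: vr[A=3072/1277 B=7118848/3985517 C=1650688/427795 G=1978368/836435] → run B
t=9: vr[A=3072/1277 B=8426496/3985517 C=1650688/427795 G=1978368/836435] → run B
t=10: vr[A=3072/1277 B=9734144/3985517 C=1650688/427795 G=1978368/836435] → run G
t=11: vr[A=3072/1277 B=9734144/3985517 C=1650688/427795 G=3286016/836435] → run A
t=12: vr[A=4096/1277 B=9734144/3985517 C=1650688/427795 G=3286016/836435] → run B
t=13: vr[A=4096/1277 B=11041792/3985517 C=1650688/427795 G=3286016/836435] → run B
t=14: vr[A=4096/1277 C=1650688/427795 G=3286016/836435] → run A
t=15: vr[C=1650688/427795 G=3286016/836435] → run C
t=16: vr[C=2958336/427795 G=3286016/836435] → run G
t=17: vr[C=2958336/427795 G=4593664/836435] → run G
t=18: vr[C=2958336/427795 G=5901312/836435] → run C
t=19: vr[C=4265984/427795 G=5901312/836435] → run G
t=20: vr[C=4265984/427795] → run C
t=21: vr[C=5573632/427795] → run C
t=22: vr[C=1376256/85559] → run C
t=23: vr[C=8188928/427795] → run C
t=24: (idle)
t=25: (idle)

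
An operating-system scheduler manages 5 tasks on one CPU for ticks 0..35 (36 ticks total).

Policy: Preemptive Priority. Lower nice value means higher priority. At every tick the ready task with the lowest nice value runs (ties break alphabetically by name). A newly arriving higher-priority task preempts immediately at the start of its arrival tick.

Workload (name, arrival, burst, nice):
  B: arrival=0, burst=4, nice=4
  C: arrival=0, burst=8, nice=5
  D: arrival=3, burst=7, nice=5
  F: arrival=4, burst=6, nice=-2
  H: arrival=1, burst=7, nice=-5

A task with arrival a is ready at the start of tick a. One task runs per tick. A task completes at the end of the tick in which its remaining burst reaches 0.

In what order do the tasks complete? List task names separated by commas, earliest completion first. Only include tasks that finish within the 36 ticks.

completion order = H, F, B, C, D

t=0: ready={B,C} → run B
t=1: ready={B,C,H} → run H
t=2: ready={B,C,H} → run H
t=3: ready={B,C,D,H} → run H
t=4: ready={B,C,D,F,H} → run H
t=5: ready={B,C,D,F,H} → run H
t=6: ready={B,C,D,F,H} → run H
t=7: ready={B,C,D,F,H} → run H
t=8: ready={B,C,D,F} → run F
t=9: ready={B,C,D,F} → run F
t=10: ready={B,C,D,F} → run F
t=11: ready={B,C,D,F} → run F
t=12: ready={B,C,D,F} → run F
t=13: ready={B,C,D,F} → run F
t=14: ready={B,C,D} → run B
t=15: ready={B,C,D} → run B
t=16: ready={B,C,D} → run B
t=17: ready={C,D} → run C
t=18: ready={C,D} → run C
t=19: ready={C,D} → run C
t=20: ready={C,D} → run C
t=21: ready={C,D} → run C
t=22: ready={C,D} → run C
t=23: ready={C,D} → run C
t=24: ready={C,D} → run C
t=25: ready={D} → run D
t=26: ready={D} → run D
t=27: ready={D} → run D
t=28: ready={D} → run D
t=29: ready={D} → run D
t=30: ready={D} → run D
t=31: ready={D} → run D
t=32: (idle)
t=33: (idle)
t=34: (idle)
t=35: (idle)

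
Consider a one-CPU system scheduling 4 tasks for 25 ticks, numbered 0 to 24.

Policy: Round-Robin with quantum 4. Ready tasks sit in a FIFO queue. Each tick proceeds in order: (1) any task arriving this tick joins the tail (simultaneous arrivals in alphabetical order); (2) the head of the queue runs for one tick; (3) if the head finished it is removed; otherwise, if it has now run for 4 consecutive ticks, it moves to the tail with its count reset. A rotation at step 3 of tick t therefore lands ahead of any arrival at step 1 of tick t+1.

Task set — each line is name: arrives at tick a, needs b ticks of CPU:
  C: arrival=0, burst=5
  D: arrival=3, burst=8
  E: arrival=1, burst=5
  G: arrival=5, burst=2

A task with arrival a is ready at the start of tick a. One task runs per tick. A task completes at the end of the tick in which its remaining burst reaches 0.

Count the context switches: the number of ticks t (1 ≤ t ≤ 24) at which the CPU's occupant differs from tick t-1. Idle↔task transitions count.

t=0: queue=[C] q_used=0 → run C
t=1: queue=[C,E] q_used=1 → run C
t=2: queue=[C,E] q_used=2 → run C
t=3: queue=[C,E,D] q_used=3 → run C
t=4: queue=[E,D,C] q_used=0 → run E
t=5: queue=[E,D,C,G] q_used=1 → run E
t=6: queue=[E,D,C,G] q_used=2 → run E
t=7: queue=[E,D,C,G] q_used=3 → run E
t=8: queue=[D,C,G,E] q_used=0 → run D
t=9: queue=[D,C,G,E] q_used=1 → run D
t=10: queue=[D,C,G,E] q_used=2 → run D
t=11: queue=[D,C,G,E] q_used=3 → run D
t=12: queue=[C,G,E,D] q_used=0 → run C
t=13: queue=[G,E,D] q_used=0 → run G
t=14: queue=[G,E,D] q_used=1 → run G
t=15: queue=[E,D] q_used=0 → run E
t=16: queue=[D] q_used=0 → run D
t=17: queue=[D] q_used=1 → run D
t=18: queue=[D] q_used=2 → run D
t=19: queue=[D] q_used=3 → run D
t=20: (idle)
t=21: (idle)
t=22: (idle)
t=23: (idle)
t=24: (idle)

context switches = 7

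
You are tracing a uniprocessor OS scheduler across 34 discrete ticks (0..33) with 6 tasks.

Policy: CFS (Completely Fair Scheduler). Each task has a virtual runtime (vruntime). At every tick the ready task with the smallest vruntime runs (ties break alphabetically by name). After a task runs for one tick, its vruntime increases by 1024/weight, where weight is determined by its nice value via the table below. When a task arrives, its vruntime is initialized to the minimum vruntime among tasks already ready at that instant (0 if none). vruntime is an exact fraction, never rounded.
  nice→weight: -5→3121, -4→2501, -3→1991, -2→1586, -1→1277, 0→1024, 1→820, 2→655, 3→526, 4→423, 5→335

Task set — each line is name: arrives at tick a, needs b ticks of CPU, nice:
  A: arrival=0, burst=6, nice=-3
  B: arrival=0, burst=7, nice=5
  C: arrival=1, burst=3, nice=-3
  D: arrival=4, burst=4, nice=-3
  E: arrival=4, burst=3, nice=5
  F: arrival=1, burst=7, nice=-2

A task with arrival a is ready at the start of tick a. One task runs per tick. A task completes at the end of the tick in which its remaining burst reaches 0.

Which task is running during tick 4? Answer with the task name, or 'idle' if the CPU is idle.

running at tick 4 = A

t=0: vr[A=0 B=0] → run A
t=1: vr[A=1024/1991 B=0 C=0 F=0] → run B
t=2: vr[A=1024/1991 B=1024/335 C=0 F=0] → run C
t=3: vr[A=1024/1991 B=1024/335 C=1024/1991 F=0] → run F
t=4: vr[A=1024/1991 B=1024/335 C=1024/1991 D=1024/1991 E=1024/1991 F=512/793] → run A
t=5: vr[A=2048/1991 B=1024/335 C=1024/1991 D=1024/1991 E=1024/1991 F=512/793] → run C
t=6: vr[A=2048/1991 B=1024/335 C=2048/1991 D=1024/1991 E=1024/1991 F=512/793] → run D
t=7: vr[A=2048/1991 B=1024/335 C=2048/1991 D=2048/1991 E=1024/1991 F=512/793] → run E
t=8: vr[A=2048/1991 B=1024/335 C=2048/1991 D=2048/1991 E=2381824/666985 F=512/793] → run F
t=9: vr[A=2048/1991 B=1024/335 C=2048/1991 D=2048/1991 E=2381824/666985 F=1024/793] → run A
t=10: vr[A=3072/1991 B=1024/335 C=2048/1991 D=2048/1991 E=2381824/666985 F=1024/793] → run C
t=11: vr[A=3072/1991 B=1024/335 D=2048/1991 E=2381824/666985 F=1024/793] → run D
t=12: vr[A=3072/1991 B=1024/335 D=3072/1991 E=2381824/666985 F=1024/793] → run F
t=13: vr[A=3072/1991 B=1024/335 D=3072/1991 E=2381824/666985 F=1536/793] → run A
t=14: vr[A=4096/1991 B=1024/335 D=3072/1991 E=2381824/666985 F=1536/793] → run D
t=15: vr[A=4096/1991 B=1024/335 D=4096/1991 E=2381824/666985 F=1536/793] → run F
t=16: vr[A=4096/1991 B=1024/335 D=4096/1991 E=2381824/666985 F=2048/793] → run A
t=17: vr[A=5120/1991 B=1024/335 D=4096/1991 E=2381824/666985 F=2048/793] → run D
t=18: vr[A=5120/1991 B=1024/335 E=2381824/666985 F=2048/793] → run A
t=19: vr[B=1024/335 E=2381824/666985 F=2048/793] → run F
t=20: vr[B=1024/335 E=2381824/666985 F=2560/793] → run B
t=21: vr[B=2048/335 E=2381824/666985 F=2560/793] → run F
t=22: vr[B=2048/335 E=2381824/666985 F=3072/793] → run E
t=23: vr[B=2048/335 E=4420608/666985 F=3072/793] → run F
t=24: vr[B=2048/335 E=4420608/666985] → run B
t=25: vr[B=3072/335 E=4420608/666985] → run E
t=26: vr[B=3072/335] → run B
t=27: vr[B=4096/335] → run B
t=28: vr[B=1024/67] → run B
t=29: vr[B=6144/335] → run B
t=30: (idle)
t=31: (idle)
t=32: (idle)
t=33: (idle)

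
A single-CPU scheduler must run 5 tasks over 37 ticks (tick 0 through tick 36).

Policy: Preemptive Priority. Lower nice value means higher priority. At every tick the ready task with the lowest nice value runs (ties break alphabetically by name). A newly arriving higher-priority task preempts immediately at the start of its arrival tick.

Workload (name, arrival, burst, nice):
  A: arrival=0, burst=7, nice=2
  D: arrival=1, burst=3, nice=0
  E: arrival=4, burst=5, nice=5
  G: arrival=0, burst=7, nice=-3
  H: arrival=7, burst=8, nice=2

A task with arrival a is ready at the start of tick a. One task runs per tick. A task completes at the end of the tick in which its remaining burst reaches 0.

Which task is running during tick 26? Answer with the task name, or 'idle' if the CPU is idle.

running at tick 26 = E

t=0: ready={A,G} → run G
t=1: ready={A,D,G} → run G
t=2: ready={A,D,G} → run G
t=3: ready={A,D,G} → run G
t=4: ready={A,D,E,G} → run G
t=5: ready={A,D,E,G} → run G
t=6: ready={A,D,E,G} → run G
t=7: ready={A,D,E,H} → run D
t=8: ready={A,D,E,H} → run D
t=9: ready={A,D,E,H} → run D
t=10: ready={A,E,H} → run A
t=11: ready={A,E,H} → run A
t=12: ready={A,E,H} → run A
t=13: ready={A,E,H} → run A
t=14: ready={A,E,H} → run A
t=15: ready={A,E,H} → run A
t=16: ready={A,E,H} → run A
t=17: ready={E,H} → run H
t=18: ready={E,H} → run H
t=19: ready={E,H} → run H
t=20: ready={E,H} → run H
t=21: ready={E,H} → run H
t=22: ready={E,H} → run H
t=23: ready={E,H} → run H
t=24: ready={E,H} → run H
t=25: ready={E} → run E
t=26: ready={E} → run E
t=27: ready={E} → run E
t=28: ready={E} → run E
t=29: ready={E} → run E
t=30: (idle)
t=31: (idle)
t=32: (idle)
t=33: (idle)
t=34: (idle)
t=35: (idle)
t=36: (idle)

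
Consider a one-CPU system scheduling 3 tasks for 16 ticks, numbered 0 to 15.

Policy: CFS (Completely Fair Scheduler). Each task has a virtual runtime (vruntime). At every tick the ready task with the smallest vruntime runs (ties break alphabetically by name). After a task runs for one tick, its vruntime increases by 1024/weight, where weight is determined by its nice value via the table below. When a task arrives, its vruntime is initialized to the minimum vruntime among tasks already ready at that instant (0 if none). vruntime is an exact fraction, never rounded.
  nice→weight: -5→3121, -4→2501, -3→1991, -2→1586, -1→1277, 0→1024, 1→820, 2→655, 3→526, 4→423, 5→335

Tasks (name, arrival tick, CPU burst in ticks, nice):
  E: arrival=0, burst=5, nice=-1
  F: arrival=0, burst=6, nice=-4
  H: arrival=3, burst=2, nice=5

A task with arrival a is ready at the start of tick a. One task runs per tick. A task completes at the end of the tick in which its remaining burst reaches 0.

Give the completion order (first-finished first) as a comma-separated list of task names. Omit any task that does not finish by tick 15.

completion order = F, E, H

t=0: vr[E=0 F=0] → run E
t=1: vr[E=1024/1277 F=0] → run F
t=2: vr[E=1024/1277 F=1024/2501] → run F
t=3: vr[E=1024/1277 F=2048/2501 H=1024/1277] → run E
t=4: vr[E=2048/1277 F=2048/2501 H=1024/1277] → run H
t=5: vr[E=2048/1277 F=2048/2501 H=1650688/427795] → run F
t=6: vr[E=2048/1277 F=3072/2501 H=1650688/427795] → run F
t=7: vr[E=2048/1277 F=4096/2501 H=1650688/427795] → run E
t=8: vr[E=3072/1277 F=4096/2501 H=1650688/427795] → run F
t=9: vr[E=3072/1277 F=5120/2501 H=1650688/427795] → run F
t=10: vr[E=3072/1277 H=1650688/427795] → run E
t=11: vr[E=4096/1277 H=1650688/427795] → run E
t=12: vr[H=1650688/427795] → run H
t=13: (idle)
t=14: (idle)
t=15: (idle)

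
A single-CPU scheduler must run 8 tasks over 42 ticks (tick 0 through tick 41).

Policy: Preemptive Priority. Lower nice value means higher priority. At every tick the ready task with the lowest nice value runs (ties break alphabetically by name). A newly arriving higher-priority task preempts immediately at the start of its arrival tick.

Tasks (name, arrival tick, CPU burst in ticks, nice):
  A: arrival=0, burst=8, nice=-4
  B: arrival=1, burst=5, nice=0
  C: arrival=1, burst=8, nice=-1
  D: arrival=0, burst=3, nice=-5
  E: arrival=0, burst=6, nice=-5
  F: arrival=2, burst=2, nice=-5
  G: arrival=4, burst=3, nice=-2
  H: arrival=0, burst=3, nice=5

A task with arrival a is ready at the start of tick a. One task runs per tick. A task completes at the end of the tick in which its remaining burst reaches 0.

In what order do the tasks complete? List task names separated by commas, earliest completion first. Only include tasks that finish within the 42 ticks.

completion order = D, E, F, A, G, C, B, H

t=0: ready={A,D,E,H} → run D
t=1: ready={A,B,C,D,E,H} → run D
t=2: ready={A,B,C,D,E,F,H} → run D
t=3: ready={A,B,C,E,F,H} → run E
t=4: ready={A,B,C,E,F,G,H} → run E
t=5: ready={A,B,C,E,F,G,H} → run E
t=6: ready={A,B,C,E,F,G,H} → run E
t=7: ready={A,B,C,E,F,G,H} → run E
t=8: ready={A,B,C,E,F,G,H} → run E
t=9: ready={A,B,C,F,G,H} → run F
t=10: ready={A,B,C,F,G,H} → run F
t=11: ready={A,B,C,G,H} → run A
t=12: ready={A,B,C,G,H} → run A
t=13: ready={A,B,C,G,H} → run A
t=14: ready={A,B,C,G,H} → run A
t=15: ready={A,B,C,G,H} → run A
t=16: ready={A,B,C,G,H} → run A
t=17: ready={A,B,C,G,H} → run A
t=18: ready={A,B,C,G,H} → run A
t=19: ready={B,C,G,H} → run G
t=20: ready={B,C,G,H} → run G
t=21: ready={B,C,G,H} → run G
t=22: ready={B,C,H} → run C
t=23: ready={B,C,H} → run C
t=24: ready={B,C,H} → run C
t=25: ready={B,C,H} → run C
t=26: ready={B,C,H} → run C
t=27: ready={B,C,H} → run C
t=28: ready={B,C,H} → run C
t=29: ready={B,C,H} → run C
t=30: ready={B,H} → run B
t=31: ready={B,H} → run B
t=32: ready={B,H} → run B
t=33: ready={B,H} → run B
t=34: ready={B,H} → run B
t=35: ready={H} → run H
t=36: ready={H} → run H
t=37: ready={H} → run H
t=38: (idle)
t=39: (idle)
t=40: (idle)
t=41: (idle)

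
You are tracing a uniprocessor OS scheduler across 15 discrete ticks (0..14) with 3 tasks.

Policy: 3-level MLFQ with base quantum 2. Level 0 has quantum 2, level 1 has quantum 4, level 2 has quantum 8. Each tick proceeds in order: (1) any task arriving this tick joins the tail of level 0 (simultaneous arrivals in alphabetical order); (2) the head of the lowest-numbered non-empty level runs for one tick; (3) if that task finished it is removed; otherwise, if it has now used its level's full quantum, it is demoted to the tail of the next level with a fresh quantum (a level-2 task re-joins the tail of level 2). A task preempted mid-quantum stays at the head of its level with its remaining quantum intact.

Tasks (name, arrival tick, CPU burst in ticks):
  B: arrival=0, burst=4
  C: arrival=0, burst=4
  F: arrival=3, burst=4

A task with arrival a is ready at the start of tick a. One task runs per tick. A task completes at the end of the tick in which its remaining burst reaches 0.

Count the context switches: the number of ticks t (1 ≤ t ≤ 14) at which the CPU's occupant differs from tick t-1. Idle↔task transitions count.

context switches = 6

t=0: L0/L1/L2 = BC/-/- → run B
t=1: L0/L1/L2 = BC/-/- → run B
t=2: L0/L1/L2 = C/B/- → run C
t=3: L0/L1/L2 = CF/B/- → run C
t=4: L0/L1/L2 = F/BC/- → run F
t=5: L0/L1/L2 = F/BC/- → run F
t=6: L0/L1/L2 = -/BCF/- → run B
t=7: L0/L1/L2 = -/BCF/- → run B
t=8: L0/L1/L2 = -/CF/- → run C
t=9: L0/L1/L2 = -/CF/- → run C
t=10: L0/L1/L2 = -/F/- → run F
t=11: L0/L1/L2 = -/F/- → run F
t=12: (idle)
t=13: (idle)
t=14: (idle)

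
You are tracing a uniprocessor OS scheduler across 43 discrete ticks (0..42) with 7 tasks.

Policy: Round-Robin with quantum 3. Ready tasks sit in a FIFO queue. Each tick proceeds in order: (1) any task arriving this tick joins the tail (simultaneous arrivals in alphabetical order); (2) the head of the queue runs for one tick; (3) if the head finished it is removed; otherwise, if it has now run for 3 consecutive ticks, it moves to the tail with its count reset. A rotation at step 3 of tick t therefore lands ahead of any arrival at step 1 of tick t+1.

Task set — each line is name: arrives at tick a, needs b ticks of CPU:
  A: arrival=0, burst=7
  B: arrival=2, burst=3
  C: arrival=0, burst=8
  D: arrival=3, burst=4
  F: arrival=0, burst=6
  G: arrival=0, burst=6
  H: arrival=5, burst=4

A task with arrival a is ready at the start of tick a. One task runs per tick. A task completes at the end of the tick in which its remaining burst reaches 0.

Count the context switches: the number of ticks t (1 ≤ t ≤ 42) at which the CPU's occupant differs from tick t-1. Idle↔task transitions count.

t=0: queue=[A,C,F,G] q_used=0 → run A
t=1: queue=[A,C,F,G] q_used=1 → run A
t=2: queue=[A,C,F,G,B] q_used=2 → run A
t=3: queue=[C,F,G,B,A,D] q_used=0 → run C
t=4: queue=[C,F,G,B,A,D] q_used=1 → run C
t=5: queue=[C,F,G,B,A,D,H] q_used=2 → run C
t=6: queue=[F,G,B,A,D,H,C] q_used=0 → run F
t=7: queue=[F,G,B,A,D,H,C] q_used=1 → run F
t=8: queue=[F,G,B,A,D,H,C] q_used=2 → run F
t=9: queue=[G,B,A,D,H,C,F] q_used=0 → run G
t=10: queue=[G,B,A,D,H,C,F] q_used=1 → run G
t=11: queue=[G,B,A,D,H,C,F] q_used=2 → run G
t=12: queue=[B,A,D,H,C,F,G] q_used=0 → run B
t=13: queue=[B,A,D,H,C,F,G] q_used=1 → run B
t=14: queue=[B,A,D,H,C,F,G] q_used=2 → run B
t=15: queue=[A,D,H,C,F,G] q_used=0 → run A
t=16: queue=[A,D,H,C,F,G] q_used=1 → run A
t=17: queue=[A,D,H,C,F,G] q_used=2 → run A
t=18: queue=[D,H,C,F,G,A] q_used=0 → run D
t=19: queue=[D,H,C,F,G,A] q_used=1 → run D
t=20: queue=[D,H,C,F,G,A] q_used=2 → run D
t=21: queue=[H,C,F,G,A,D] q_used=0 → run H
t=22: queue=[H,C,F,G,A,D] q_used=1 → run H
t=23: queue=[H,C,F,G,A,D] q_used=2 → run H
t=24: queue=[C,F,G,A,D,H] q_used=0 → run C
t=25: queue=[C,F,G,A,D,H] q_used=1 → run C
t=26: queue=[C,F,G,A,D,H] q_used=2 → run C
t=27: queue=[F,G,A,D,H,C] q_used=0 → run F
t=28: queue=[F,G,A,D,H,C] q_used=1 → run F
t=29: queue=[F,G,A,D,H,C] q_used=2 → run F
t=30: queue=[G,A,D,H,C] q_used=0 → run G
t=31: queue=[G,A,D,H,C] q_used=1 → run G
t=32: queue=[G,A,D,H,C] q_used=2 → run G
t=33: queue=[A,D,H,C] q_used=0 → run A
t=34: queue=[D,H,C] q_used=0 → run D
t=35: queue=[H,C] q_used=0 → run H
t=36: queue=[C] q_used=0 → run C
t=37: queue=[C] q_used=1 → run C
t=38: (idle)
t=39: (idle)
t=40: (idle)
t=41: (idle)
t=42: (idle)

context switches = 15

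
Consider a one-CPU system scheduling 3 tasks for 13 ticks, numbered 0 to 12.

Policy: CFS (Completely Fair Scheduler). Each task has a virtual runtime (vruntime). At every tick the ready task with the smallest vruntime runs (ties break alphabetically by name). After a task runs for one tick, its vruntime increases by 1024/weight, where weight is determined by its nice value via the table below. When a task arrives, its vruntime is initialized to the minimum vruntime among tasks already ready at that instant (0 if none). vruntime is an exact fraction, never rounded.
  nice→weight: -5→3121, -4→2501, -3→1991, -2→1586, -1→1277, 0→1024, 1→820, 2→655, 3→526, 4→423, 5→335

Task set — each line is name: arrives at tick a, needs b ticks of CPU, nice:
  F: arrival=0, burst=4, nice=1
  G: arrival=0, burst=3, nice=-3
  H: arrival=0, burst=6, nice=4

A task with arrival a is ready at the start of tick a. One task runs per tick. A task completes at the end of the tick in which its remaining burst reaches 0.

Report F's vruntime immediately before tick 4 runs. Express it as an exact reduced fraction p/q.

t=0: vr[F=0 G=0 H=0] → run F
t=1: vr[F=256/205 G=0 H=0] → run G
t=2: vr[F=256/205 G=1024/1991 H=0] → run H
t=3: vr[F=256/205 G=1024/1991 H=1024/423] → run G
t=4: vr[F=256/205 G=2048/1991 H=1024/423] → run G
t=5: vr[F=256/205 H=1024/423] → run F
t=6: vr[F=512/205 H=1024/423] → run H
t=7: vr[F=512/205 H=2048/423] → run F
t=8: vr[F=768/205 H=2048/423] → run F
t=9: vr[H=2048/423] → run H
t=10: vr[H=1024/141] → run H
t=11: vr[H=4096/423] → run H
t=12: vr[H=5120/423] → run H

vruntime(F, start of tick 4) = 256/205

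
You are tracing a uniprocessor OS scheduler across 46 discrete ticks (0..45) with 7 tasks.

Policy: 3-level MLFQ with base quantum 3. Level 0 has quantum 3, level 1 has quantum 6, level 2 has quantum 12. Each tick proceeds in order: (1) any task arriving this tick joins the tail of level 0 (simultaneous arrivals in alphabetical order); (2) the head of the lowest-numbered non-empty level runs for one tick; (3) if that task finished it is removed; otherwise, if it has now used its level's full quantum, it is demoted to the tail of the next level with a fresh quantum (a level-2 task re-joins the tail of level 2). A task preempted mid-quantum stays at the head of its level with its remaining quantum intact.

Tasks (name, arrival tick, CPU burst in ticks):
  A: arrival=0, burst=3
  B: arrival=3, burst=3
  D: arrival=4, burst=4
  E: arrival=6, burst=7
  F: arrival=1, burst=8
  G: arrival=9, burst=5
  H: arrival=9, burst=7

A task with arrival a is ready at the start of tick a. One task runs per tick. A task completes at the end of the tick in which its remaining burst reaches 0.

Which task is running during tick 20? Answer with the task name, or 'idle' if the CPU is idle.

running at tick 20 = H

t=0: L0/L1/L2 = A/-/- → run A
t=1: L0/L1/L2 = AF/-/- → run A
t=2: L0/L1/L2 = AF/-/- → run A
t=3: L0/L1/L2 = FB/-/- → run F
t=4: L0/L1/L2 = FBD/-/- → run F
t=5: L0/L1/L2 = FBD/-/- → run F
t=6: L0/L1/L2 = BDE/F/- → run B
t=7: L0/L1/L2 = BDE/F/- → run B
t=8: L0/L1/L2 = BDE/F/- → run B
t=9: L0/L1/L2 = DEGH/F/- → run D
t=10: L0/L1/L2 = DEGH/F/- → run D
t=11: L0/L1/L2 = DEGH/F/- → run D
t=12: L0/L1/L2 = EGH/FD/- → run E
t=13: L0/L1/L2 = EGH/FD/- → run E
t=14: L0/L1/L2 = EGH/FD/- → run E
t=15: L0/L1/L2 = GH/FDE/- → run G
t=16: L0/L1/L2 = GH/FDE/- → run G
t=17: L0/L1/L2 = GH/FDE/- → run G
t=18: L0/L1/L2 = H/FDEG/- → run H
t=19: L0/L1/L2 = H/FDEG/- → run H
t=20: L0/L1/L2 = H/FDEG/- → run H
t=21: L0/L1/L2 = -/FDEGH/- → run F
t=22: L0/L1/L2 = -/FDEGH/- → run F
t=23: L0/L1/L2 = -/FDEGH/- → run F
t=24: L0/L1/L2 = -/FDEGH/- → run F
t=25: L0/L1/L2 = -/FDEGH/- → run F
t=26: L0/L1/L2 = -/DEGH/- → run D
t=27: L0/L1/L2 = -/EGH/- → run E
t=28: L0/L1/L2 = -/EGH/- → run E
t=29: L0/L1/L2 = -/EGH/- → run E
t=30: L0/L1/L2 = -/EGH/- → run E
t=31: L0/L1/L2 = -/GH/- → run G
t=32: L0/L1/L2 = -/GH/- → run G
t=33: L0/L1/L2 = -/H/- → run H
t=34: L0/L1/L2 = -/H/- → run H
t=35: L0/L1/L2 = -/H/- → run H
t=36: L0/L1/L2 = -/H/- → run H
t=37: (idle)
t=38: (idle)
t=39: (idle)
t=40: (idle)
t=41: (idle)
t=42: (idle)
t=43: (idle)
t=44: (idle)
t=45: (idle)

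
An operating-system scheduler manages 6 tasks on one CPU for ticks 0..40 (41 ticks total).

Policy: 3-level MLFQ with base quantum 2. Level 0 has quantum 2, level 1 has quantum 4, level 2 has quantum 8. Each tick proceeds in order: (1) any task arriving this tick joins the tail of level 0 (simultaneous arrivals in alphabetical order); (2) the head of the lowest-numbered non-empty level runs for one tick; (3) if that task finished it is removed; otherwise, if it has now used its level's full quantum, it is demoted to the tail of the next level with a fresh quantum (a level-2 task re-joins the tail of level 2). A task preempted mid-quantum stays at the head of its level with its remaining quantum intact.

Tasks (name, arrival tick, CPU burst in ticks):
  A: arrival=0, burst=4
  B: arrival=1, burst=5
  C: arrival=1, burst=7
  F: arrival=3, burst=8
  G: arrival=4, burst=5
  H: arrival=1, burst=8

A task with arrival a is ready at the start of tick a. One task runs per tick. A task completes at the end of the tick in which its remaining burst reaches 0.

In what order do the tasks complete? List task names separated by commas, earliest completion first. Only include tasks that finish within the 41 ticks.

t=0: L0/L1/L2 = A/-/- → run A
t=1: L0/L1/L2 = ABCH/-/- → run A
t=2: L0/L1/L2 = BCH/A/- → run B
t=3: L0/L1/L2 = BCHF/A/- → run B
t=4: L0/L1/L2 = CHFG/AB/- → run C
t=5: L0/L1/L2 = CHFG/AB/- → run C
t=6: L0/L1/L2 = HFG/ABC/- → run H
t=7: L0/L1/L2 = HFG/ABC/- → run H
t=8: L0/L1/L2 = FG/ABCH/- → run F
t=9: L0/L1/L2 = FG/ABCH/- → run F
t=10: L0/L1/L2 = G/ABCHF/- → run G
t=11: L0/L1/L2 = G/ABCHF/- → run G
t=12: L0/L1/L2 = -/ABCHFG/- → run A
t=13: L0/L1/L2 = -/ABCHFG/- → run A
t=14: L0/L1/L2 = -/BCHFG/- → run B
t=15: L0/L1/L2 = -/BCHFG/- → run B
t=16: L0/L1/L2 = -/BCHFG/- → run B
t=17: L0/L1/L2 = -/CHFG/- → run C
t=18: L0/L1/L2 = -/CHFG/- → run C
t=19: L0/L1/L2 = -/CHFG/- → run C
t=20: L0/L1/L2 = -/CHFG/- → run C
t=21: L0/L1/L2 = -/HFG/C → run H
t=22: L0/L1/L2 = -/HFG/C → run H
t=23: L0/L1/L2 = -/HFG/C → run H
t=24: L0/L1/L2 = -/HFG/C → run H
t=25: L0/L1/L2 = -/FG/CH → run F
t=26: L0/L1/L2 = -/FG/CH → run F
t=27: L0/L1/L2 = -/FG/CH → run F
t=28: L0/L1/L2 = -/FG/CH → run F
t=29: L0/L1/L2 = -/G/CHF → run G
t=30: L0/L1/L2 = -/G/CHF → run G
t=31: L0/L1/L2 = -/G/CHF → run G
t=32: L0/L1/L2 = -/-/CHF → run C
t=33: L0/L1/L2 = -/-/HF → run H
t=34: L0/L1/L2 = -/-/HF → run H
t=35: L0/L1/L2 = -/-/F → run F
t=36: L0/L1/L2 = -/-/F → run F
t=37: (idle)
t=38: (idle)
t=39: (idle)
t=40: (idle)

completion order = A, B, G, C, H, F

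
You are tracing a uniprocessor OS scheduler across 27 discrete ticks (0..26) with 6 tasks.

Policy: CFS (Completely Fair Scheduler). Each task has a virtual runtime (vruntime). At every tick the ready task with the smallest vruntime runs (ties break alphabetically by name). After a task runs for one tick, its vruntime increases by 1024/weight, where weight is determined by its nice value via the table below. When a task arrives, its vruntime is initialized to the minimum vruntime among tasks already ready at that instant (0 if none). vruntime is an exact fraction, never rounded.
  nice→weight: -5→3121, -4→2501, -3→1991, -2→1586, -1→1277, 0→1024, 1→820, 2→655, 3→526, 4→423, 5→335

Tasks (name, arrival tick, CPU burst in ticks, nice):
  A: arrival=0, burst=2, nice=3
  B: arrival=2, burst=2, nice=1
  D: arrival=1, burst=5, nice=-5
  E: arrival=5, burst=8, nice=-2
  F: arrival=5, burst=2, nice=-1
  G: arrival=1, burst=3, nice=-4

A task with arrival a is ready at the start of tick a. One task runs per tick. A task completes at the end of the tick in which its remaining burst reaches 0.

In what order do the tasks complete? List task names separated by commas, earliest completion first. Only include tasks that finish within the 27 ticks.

completion order = A, G, F, B, D, E

t=0: vr[A=0] → run A
t=1: vr[A=512/263 D=512/263 G=512/263] → run A
t=2: vr[B=512/263 D=512/263 G=512/263] → run B
t=3: vr[B=172288/53915 D=512/263 G=512/263] → run D
t=4: vr[B=172288/53915 D=1867264/820823 G=512/263] → run G
t=5: vr[B=172288/53915 D=1867264/820823 E=1867264/820823 F=1867264/820823 G=1549824/657763] → run D
t=6: vr[B=172288/53915 D=2136576/820823 E=1867264/820823 F=1867264/820823 G=1549824/657763] → run E
t=7: vr[B=172288/53915 D=2136576/820823 E=1901001728/650912639 F=1867264/820823 G=1549824/657763] → run F
t=8: vr[B=172288/53915 D=2136576/820823 E=1901001728/650912639 F=3225018880/1048190971 G=1549824/657763] → run G
t=9: vr[B=172288/53915 D=2136576/820823 E=1901001728/650912639 F=3225018880/1048190971 G=1819136/657763] → run D
t=10: vr[B=172288/53915 D=2405888/820823 E=1901001728/650912639 F=3225018880/1048190971 G=1819136/657763] → run G
t=11: vr[B=172288/53915 D=2405888/820823 E=1901001728/650912639 F=3225018880/1048190971] → run E
t=12: vr[B=172288/53915 D=2405888/820823 E=2321263104/650912639 F=3225018880/1048190971] → run D
t=13: vr[B=172288/53915 D=2675200/820823 E=2321263104/650912639 F=3225018880/1048190971] → run F
t=14: vr[B=172288/53915 D=2675200/820823 E=2321263104/650912639] → run B
t=15: vr[D=2675200/820823 E=2321263104/650912639] → run D
t=16: vr[E=2321263104/650912639] → run E
t=17: vr[E=2741524480/650912639] → run E
t=18: vr[E=3161785856/650912639] → run E
t=19: vr[E=3582047232/650912639] → run E
t=20: vr[E=4002308608/650912639] → run E
t=21: vr[E=4422569984/650912639] → run E
t=22: (idle)
t=23: (idle)
t=24: (idle)
t=25: (idle)
t=26: (idle)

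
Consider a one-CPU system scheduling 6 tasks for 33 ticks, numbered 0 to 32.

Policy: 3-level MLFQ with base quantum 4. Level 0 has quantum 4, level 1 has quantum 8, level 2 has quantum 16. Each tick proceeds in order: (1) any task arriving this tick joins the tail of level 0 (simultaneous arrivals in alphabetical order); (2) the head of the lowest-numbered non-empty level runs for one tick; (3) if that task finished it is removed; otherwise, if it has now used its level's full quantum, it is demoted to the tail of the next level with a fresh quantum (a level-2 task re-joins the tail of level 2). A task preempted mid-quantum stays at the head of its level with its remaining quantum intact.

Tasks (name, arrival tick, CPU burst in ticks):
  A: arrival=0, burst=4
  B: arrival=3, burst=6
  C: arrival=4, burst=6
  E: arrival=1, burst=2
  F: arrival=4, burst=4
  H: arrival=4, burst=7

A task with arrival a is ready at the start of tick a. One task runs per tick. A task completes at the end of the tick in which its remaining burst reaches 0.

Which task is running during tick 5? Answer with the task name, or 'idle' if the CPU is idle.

running at tick 5 = E

t=0: L0/L1/L2 = A/-/- → run A
t=1: L0/L1/L2 = AE/-/- → run A
t=2: L0/L1/L2 = AE/-/- → run A
t=3: L0/L1/L2 = AEB/-/- → run A
t=4: L0/L1/L2 = EBCFH/-/- → run E
t=5: L0/L1/L2 = EBCFH/-/- → run E
t=6: L0/L1/L2 = BCFH/-/- → run B
t=7: L0/L1/L2 = BCFH/-/- → run B
t=8: L0/L1/L2 = BCFH/-/- → run B
t=9: L0/L1/L2 = BCFH/-/- → run B
t=10: L0/L1/L2 = CFH/B/- → run C
t=11: L0/L1/L2 = CFH/B/- → run C
t=12: L0/L1/L2 = CFH/B/- → run C
t=13: L0/L1/L2 = CFH/B/- → run C
t=14: L0/L1/L2 = FH/BC/- → run F
t=15: L0/L1/L2 = FH/BC/- → run F
t=16: L0/L1/L2 = FH/BC/- → run F
t=17: L0/L1/L2 = FH/BC/- → run F
t=18: L0/L1/L2 = H/BC/- → run H
t=19: L0/L1/L2 = H/BC/- → run H
t=20: L0/L1/L2 = H/BC/- → run H
t=21: L0/L1/L2 = H/BC/- → run H
t=22: L0/L1/L2 = -/BCH/- → run B
t=23: L0/L1/L2 = -/BCH/- → run B
t=24: L0/L1/L2 = -/CH/- → run C
t=25: L0/L1/L2 = -/CH/- → run C
t=26: L0/L1/L2 = -/H/- → run H
t=27: L0/L1/L2 = -/H/- → run H
t=28: L0/L1/L2 = -/H/- → run H
t=29: (idle)
t=30: (idle)
t=31: (idle)
t=32: (idle)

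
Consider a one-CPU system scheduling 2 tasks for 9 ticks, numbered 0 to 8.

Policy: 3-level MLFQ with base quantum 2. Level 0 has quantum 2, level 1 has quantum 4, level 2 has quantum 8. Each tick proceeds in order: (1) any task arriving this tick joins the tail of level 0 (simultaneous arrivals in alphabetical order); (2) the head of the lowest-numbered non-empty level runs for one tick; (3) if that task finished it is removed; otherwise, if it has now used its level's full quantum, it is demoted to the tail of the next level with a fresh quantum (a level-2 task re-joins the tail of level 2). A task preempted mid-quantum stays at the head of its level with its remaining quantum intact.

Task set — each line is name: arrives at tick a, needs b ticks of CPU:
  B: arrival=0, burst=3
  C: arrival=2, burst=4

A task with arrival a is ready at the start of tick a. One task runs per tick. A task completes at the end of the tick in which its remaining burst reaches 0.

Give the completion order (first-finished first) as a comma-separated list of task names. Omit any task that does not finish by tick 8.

t=0: L0/L1/L2 = B/-/- → run B
t=1: L0/L1/L2 = B/-/- → run B
t=2: L0/L1/L2 = C/B/- → run C
t=3: L0/L1/L2 = C/B/- → run C
t=4: L0/L1/L2 = -/BC/- → run B
t=5: L0/L1/L2 = -/C/- → run C
t=6: L0/L1/L2 = -/C/- → run C
t=7: (idle)
t=8: (idle)

completion order = B, C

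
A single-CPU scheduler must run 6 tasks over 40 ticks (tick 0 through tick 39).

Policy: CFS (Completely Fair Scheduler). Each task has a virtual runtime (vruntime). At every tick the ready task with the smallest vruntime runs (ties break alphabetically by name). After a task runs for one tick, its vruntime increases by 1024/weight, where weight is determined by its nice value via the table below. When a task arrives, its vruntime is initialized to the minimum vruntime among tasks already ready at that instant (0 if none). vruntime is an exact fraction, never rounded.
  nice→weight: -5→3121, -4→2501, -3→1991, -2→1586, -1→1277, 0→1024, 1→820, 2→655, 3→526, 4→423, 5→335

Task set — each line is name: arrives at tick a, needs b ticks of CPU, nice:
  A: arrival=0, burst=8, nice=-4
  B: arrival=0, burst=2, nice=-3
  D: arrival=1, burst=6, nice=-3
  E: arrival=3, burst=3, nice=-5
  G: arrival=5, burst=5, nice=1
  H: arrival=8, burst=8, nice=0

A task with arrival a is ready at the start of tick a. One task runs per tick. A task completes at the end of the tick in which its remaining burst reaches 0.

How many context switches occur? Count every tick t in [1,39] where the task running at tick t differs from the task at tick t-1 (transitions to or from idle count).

context switches = 30

t=0: vr[A=0 B=0] → run A
t=1: vr[A=1024/2501 B=0 D=0] → run B
t=2: vr[A=1024/2501 B=1024/1991 D=0] → run D
t=3: vr[A=1024/2501 B=1024/1991 D=1024/1991 E=1024/2501] → run A
t=4: vr[A=2048/2501 B=1024/1991 D=1024/1991 E=1024/2501] → run E
t=5: vr[A=2048/2501 B=1024/1991 D=1024/1991 E=5756928/7805621 G=1024/1991] → run B
t=6: vr[A=2048/2501 D=1024/1991 E=5756928/7805621 G=1024/1991] → run D
t=7: vr[A=2048/2501 D=2048/1991 E=5756928/7805621 G=1024/1991] → run G
t=8: vr[A=2048/2501 D=2048/1991 E=5756928/7805621 G=719616/408155 H=5756928/7805621] → run E
t=9: vr[A=2048/2501 D=2048/1991 E=8317952/7805621 G=719616/408155 H=5756928/7805621] → run H
t=10: vr[A=2048/2501 D=2048/1991 E=8317952/7805621 G=719616/408155 H=13562549/7805621] → run A
t=11: vr[A=3072/2501 D=2048/1991 E=8317952/7805621 G=719616/408155 H=13562549/7805621] → run D
t=12: vr[A=3072/2501 D=3072/1991 E=8317952/7805621 G=719616/408155 H=13562549/7805621] → run E
t=13: vr[A=3072/2501 D=3072/1991 G=719616/408155 H=13562549/7805621] → run A
t=14: vr[A=4096/2501 D=3072/1991 G=719616/408155 H=13562549/7805621] → run D
t=15: vr[A=4096/2501 D=4096/1991 G=719616/408155 H=13562549/7805621] → run A
t=16: vr[A=5120/2501 D=4096/1991 G=719616/408155 H=13562549/7805621] → run H
t=17: vr[A=5120/2501 D=4096/1991 G=719616/408155 H=21368170/7805621] → run G
t=18: vr[A=5120/2501 D=4096/1991 G=1229312/408155 H=21368170/7805621] → run A
t=19: vr[A=6144/2501 D=4096/1991 G=1229312/408155 H=21368170/7805621] → run D
t=20: vr[A=6144/2501 D=5120/1991 G=1229312/408155 H=21368170/7805621] → run A
t=21: vr[A=7168/2501 D=5120/1991 G=1229312/408155 H=21368170/7805621] → run D
t=22: vr[A=7168/2501 G=1229312/408155 H=21368170/7805621] → run H
t=23: vr[A=7168/2501 G=1229312/408155 H=29173791/7805621] → run A
t=24: vr[G=1229312/408155 H=29173791/7805621] → run G
t=25: vr[G=1739008/408155 H=29173791/7805621] → run H
t=26: vr[G=1739008/408155 H=36979412/7805621] → run G
t=27: vr[G=2248704/408155 H=36979412/7805621] → run H
t=28: vr[G=2248704/408155 H=44785033/7805621] → run G
t=29: vr[H=44785033/7805621] → run H
t=30: vr[H=52590654/7805621] → run H
t=31: vr[H=60396275/7805621] → run H
t=32: (idle)
t=33: (idle)
t=34: (idle)
t=35: (idle)
t=36: (idle)
t=37: (idle)
t=38: (idle)
t=39: (idle)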